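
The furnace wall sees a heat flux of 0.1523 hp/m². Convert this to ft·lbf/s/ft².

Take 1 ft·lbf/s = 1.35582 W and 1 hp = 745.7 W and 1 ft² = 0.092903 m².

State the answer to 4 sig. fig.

7.782 ft·lbf/s/ft²

0.1523 hp/m² × 745.7 W/hp = 113.57 W/m²
113.57 W/m² ÷ 1.35582 W/ft·lbf/s × 0.092903 m²/ft² = 7.782 ft·lbf/s/ft²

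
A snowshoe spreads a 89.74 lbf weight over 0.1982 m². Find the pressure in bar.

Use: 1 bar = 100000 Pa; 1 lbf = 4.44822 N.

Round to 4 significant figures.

0.02014 bar

89.74 lbf × 4.44822 = 399.183 N
P = F / A = 399.183 N / 0.1982 m² = 2014.04 Pa
2014.04 Pa ÷ (100000 Pa/bar) = 0.0201404 bar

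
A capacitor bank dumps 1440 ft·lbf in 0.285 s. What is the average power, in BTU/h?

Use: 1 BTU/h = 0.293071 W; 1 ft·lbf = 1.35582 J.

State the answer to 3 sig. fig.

1440 ft·lbf × 1.35582 = 1952.38 J
P = E / t = 1952.38 J / 0.285 s = 6850.46 W
6850.46 W ÷ (0.293071 W/BTU/h) = 23374.7 BTU/h

2.34×10⁴ BTU/h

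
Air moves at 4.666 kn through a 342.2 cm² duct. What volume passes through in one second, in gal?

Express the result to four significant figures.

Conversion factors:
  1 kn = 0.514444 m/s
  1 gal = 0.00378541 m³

21.70 gal

4.666 kn × 0.514444 = 2.4004 m/s
342.2 cm² × 0.0001 = 0.03422 m²
V = v × A × t = 2.4004 m/s × 0.03422 m² × 1 s = 0.0821417 m³
0.0821417 m³ ÷ (0.00378541 m³/gal) = 21.6996 gal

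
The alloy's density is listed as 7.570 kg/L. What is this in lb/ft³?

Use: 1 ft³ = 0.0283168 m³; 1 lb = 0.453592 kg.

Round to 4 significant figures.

472.6 lb/ft³

7.570 kg/L ÷ 0.001 m³/L = 7570 kg/m³
7570 kg/m³ ÷ 0.453592 kg/lb × 0.0283168 m³/ft³ = 472.579 lb/ft³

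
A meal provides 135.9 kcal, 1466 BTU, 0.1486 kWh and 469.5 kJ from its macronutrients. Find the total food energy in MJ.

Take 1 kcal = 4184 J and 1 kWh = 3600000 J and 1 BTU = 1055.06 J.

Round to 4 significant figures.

3.120 MJ

135.9 kcal × 4184 → 568606 J
1466 BTU × 1055.06 → 1.54672×10⁶ J
0.1486 kWh × 3600000 → 534960 J
469.5 kJ × 1000 → 469500 J
Total: 568606 + 1.54672×10⁶ + 534960 + 469500 = 3.11979×10⁶ J
In MJ: 3.11979×10⁶ / 1000000 = 3.11979 MJ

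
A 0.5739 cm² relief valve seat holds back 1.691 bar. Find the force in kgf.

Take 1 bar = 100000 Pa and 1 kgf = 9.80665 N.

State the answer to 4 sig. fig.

0.9896 kgf

1.691 bar × 100000 = 169100 Pa
0.5739 cm² × 0.0001 = 5.739×10⁻⁵ m²
F = P × A = 169100 Pa × 5.739×10⁻⁵ m² = 9.70465 N
9.70465 N ÷ (9.80665 N/kgf) = 0.989599 kgf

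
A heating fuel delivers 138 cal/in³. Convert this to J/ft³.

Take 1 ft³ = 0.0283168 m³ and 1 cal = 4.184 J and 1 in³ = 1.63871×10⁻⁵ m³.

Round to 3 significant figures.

138 cal/in³ × 4.184 J/cal ÷ 1.63871×10⁻⁵ m³/in³ = 3.52345×10⁷ J/m³
3.52345×10⁷ J/m³ × 0.0283168 m³/ft³ = 997728 J/ft³

9.98×10⁵ J/ft³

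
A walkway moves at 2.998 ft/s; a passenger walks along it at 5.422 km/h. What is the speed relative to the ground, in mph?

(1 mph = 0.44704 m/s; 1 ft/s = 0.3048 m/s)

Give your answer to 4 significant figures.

2.998 ft/s × 0.3048 = 0.91379 m/s
5.422 km/h × (1/3.6) = 1.50611 m/s
Sum: 0.91379 + 1.50611 = 2.4199 m/s
In mph: 2.4199 / 0.44704 = 5.41316 mph

5.413 mph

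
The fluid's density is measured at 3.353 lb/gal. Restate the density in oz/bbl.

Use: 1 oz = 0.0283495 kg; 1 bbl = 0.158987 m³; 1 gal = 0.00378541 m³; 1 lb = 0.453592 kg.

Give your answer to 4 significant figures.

3.353 lb/gal × 0.453592 kg/lb ÷ 0.00378541 m³/gal = 401.778 kg/m³
401.778 kg/m³ ÷ 0.0283495 kg/oz × 0.158987 m³/bbl = 2253.21 oz/bbl

2253 oz/bbl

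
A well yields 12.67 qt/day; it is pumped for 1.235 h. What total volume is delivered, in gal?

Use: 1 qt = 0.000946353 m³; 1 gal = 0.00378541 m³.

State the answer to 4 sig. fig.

0.1630 gal

12.67 qt/day → 1.38777×10⁻⁷ m³/s
1.235 h → 4446 s
V = Q × t = 1.38777×10⁻⁷ × 4446 = 6.17003×10⁻⁴ m³
In gal: 6.17003×10⁻⁴ / 0.00378541 = 0.162995 gal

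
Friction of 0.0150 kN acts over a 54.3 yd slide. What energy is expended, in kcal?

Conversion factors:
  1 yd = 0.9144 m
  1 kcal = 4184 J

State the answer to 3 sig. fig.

0.0150 kN × 1000 = 15 N
54.3 yd × 0.9144 = 49.6519 m
W = F × d = 15 N × 49.6519 m = 744.778 J
744.778 J ÷ (4184 J/kcal) = 0.178006 kcal

0.178 kcal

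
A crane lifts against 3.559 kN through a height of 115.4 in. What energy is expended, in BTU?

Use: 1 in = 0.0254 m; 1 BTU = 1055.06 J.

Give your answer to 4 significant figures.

3.559 kN × 1000 = 3559 N
115.4 in × 0.0254 = 2.93116 m
W = F × d = 3559 N × 2.93116 m = 10432 J
10432 J ÷ (1055.06 J/BTU) = 9.88759 BTU

9.888 BTU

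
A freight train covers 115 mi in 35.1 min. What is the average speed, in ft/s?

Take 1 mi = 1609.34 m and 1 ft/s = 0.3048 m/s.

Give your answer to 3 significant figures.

115 mi × 1609.34 = 185074 m
35.1 min × 60 = 2106 s
v = d / t = 185074 m / 2106 s = 87.8794 m/s
87.8794 m/s ÷ (0.3048 m/s/ft/s) = 288.318 ft/s

288 ft/s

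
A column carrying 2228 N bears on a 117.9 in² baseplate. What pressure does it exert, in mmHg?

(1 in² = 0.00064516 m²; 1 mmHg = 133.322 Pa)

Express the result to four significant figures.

219.7 mmHg

117.9 in² × 0.00064516 = 0.0760644 m²
P = F / A = 2228 N / 0.0760644 m² = 29291 Pa
29291 Pa ÷ (133.322 Pa/mmHg) = 219.701 mmHg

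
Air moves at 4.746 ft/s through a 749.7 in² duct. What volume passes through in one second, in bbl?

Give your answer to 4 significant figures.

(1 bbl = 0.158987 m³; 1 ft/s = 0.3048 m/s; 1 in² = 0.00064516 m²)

4.746 ft/s × 0.3048 → 1.44658 m/s
749.7 in² × 0.00064516 → 0.483676 m²
V = v × A × t = 1.44658 m/s × 0.483676 m² × 1 s = 0.699676 m³
0.699676 m³ ÷ (0.158987 m³/bbl) = 4.40084 bbl

4.401 bbl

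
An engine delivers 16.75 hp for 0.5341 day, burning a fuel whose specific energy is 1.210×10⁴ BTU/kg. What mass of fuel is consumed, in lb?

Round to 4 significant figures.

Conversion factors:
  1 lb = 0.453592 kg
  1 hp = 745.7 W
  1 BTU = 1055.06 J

99.54 lb

16.75 hp → 12490.5 W
0.5341 day → 46146.2 s
E = P × t = 12490.5 × 46146.2 = 5.76389×10⁸ J
1.210×10⁴ BTU/kg → 1.27662×10⁷ J/kg
m = E / e_s = 5.76389×10⁸ / 1.27662×10⁷ = 45.1496 kg
In lb: 45.1496 / 0.453592 = 99.5379 lb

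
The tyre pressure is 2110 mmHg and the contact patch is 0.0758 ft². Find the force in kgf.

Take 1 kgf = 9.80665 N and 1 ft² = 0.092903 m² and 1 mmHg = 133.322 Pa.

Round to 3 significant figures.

2110 mmHg × 133.322 → 281309 Pa
0.0758 ft² × 0.092903 → 0.00704205 m²
F = P × A = 281309 Pa × 0.00704205 m² = 1980.99 N
1980.99 N ÷ (9.80665 N/kgf) = 202.005 kgf

202 kgf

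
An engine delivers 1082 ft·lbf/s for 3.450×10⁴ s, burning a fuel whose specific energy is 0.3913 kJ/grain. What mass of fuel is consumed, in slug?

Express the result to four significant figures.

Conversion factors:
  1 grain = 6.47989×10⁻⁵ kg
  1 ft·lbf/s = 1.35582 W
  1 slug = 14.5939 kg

0.5743 slug

1082 ft·lbf/s → 1467 W
E = P × t = 1467 × 34500 = 5.06115×10⁷ J
0.3913 kJ/grain → 6.03868×10⁶ J/kg
m = E / e_s = 5.06115×10⁷ / 6.03868×10⁶ = 8.38122 kg
In slug: 8.38122 / 14.5939 = 0.574296 slug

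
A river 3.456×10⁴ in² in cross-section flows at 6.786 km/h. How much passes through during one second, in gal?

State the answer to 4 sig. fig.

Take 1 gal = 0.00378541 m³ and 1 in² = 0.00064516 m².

6.786 km/h × (1/3.6) → 1.885 m/s
3.456×10⁴ in² × 0.00064516 → 22.2967 m²
V = v × A × t = 1.885 m/s × 22.2967 m² × 1 s = 42.0293 m³
42.0293 m³ ÷ (0.00378541 m³/gal) = 11103 gal

1.110×10⁴ gal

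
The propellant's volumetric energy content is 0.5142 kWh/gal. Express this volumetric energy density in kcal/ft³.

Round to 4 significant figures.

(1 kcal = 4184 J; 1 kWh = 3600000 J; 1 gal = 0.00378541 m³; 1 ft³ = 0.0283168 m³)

0.5142 kWh/gal × 3600000 J/kWh ÷ 0.00378541 m³/gal = 4.89014×10⁸ J/m³
4.89014×10⁸ J/m³ ÷ 4184 J/kcal × 0.0283168 m³/ft³ = 3309.59 kcal/ft³

3310 kcal/ft³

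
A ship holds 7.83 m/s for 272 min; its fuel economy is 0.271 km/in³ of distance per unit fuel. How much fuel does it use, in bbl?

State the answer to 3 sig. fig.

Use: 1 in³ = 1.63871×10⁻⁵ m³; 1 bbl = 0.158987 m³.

0.0486 bbl

272 min → 16320 s
d = v × t = 7.83 × 16320 = 127786 m
0.271 km/in³ → 1.65374×10⁷ m/m³
V = d / (distance per unit fuel) = 127786 / 1.65374×10⁷ = 0.00772709 m³
In bbl: 0.00772709 / 0.158987 = 0.048602 bbl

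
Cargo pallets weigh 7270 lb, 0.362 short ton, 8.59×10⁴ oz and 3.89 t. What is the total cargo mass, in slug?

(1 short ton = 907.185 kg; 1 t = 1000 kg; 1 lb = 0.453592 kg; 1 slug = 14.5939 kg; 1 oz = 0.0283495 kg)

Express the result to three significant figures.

7270 lb × 0.453592 = 3297.61 kg
0.362 short ton × 907.185 = 328.401 kg
8.59×10⁴ oz × 0.0283495 = 2435.22 kg
3.89 t × 1000 = 3890 kg
Combined: 3297.61 + 328.401 + 2435.22 + 3890 = 9951.23 kg
In slug: 9951.23 / 14.5939 = 681.876 slug

682 slug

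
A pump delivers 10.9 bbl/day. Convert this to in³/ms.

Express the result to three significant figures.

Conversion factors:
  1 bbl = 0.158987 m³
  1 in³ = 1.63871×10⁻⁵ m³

10.9 bbl/day × 0.158987 m³/bbl ÷ 86400 s/day = 2.00574×10⁻⁵ m³/s
2.00574×10⁻⁵ m³/s ÷ 1.63871×10⁻⁵ m³/in³ × 0.001 s/ms = 0.00122397 in³/ms

0.00122 in³/ms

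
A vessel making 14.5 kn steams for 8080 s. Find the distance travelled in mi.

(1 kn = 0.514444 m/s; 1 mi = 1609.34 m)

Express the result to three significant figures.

37.5 mi

14.5 kn × 0.514444 → 7.45944 m/s
d = v × t = 7.45944 m/s × 8080 s = 60272.3 m
60272.3 m ÷ (1609.34 m/mi) = 37.4516 mi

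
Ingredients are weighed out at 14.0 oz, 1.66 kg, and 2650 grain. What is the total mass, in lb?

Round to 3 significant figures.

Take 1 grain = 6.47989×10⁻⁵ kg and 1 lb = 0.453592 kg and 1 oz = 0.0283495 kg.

14.0 oz × 0.0283495 = 0.396893 kg
1.66 kg (already kg)
2650 grain × 6.47989×10⁻⁵ = 0.171717 kg
Sum: 0.396893 + 1.66 + 0.171717 = 2.22861 kg
In lb: 2.22861 / 0.453592 = 4.91325 lb

4.91 lb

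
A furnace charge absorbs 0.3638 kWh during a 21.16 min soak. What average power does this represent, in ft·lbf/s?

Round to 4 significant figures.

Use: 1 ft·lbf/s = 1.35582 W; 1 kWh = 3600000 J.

760.8 ft·lbf/s

0.3638 kWh × 3600000 = 1.30968×10⁶ J
21.16 min × 60 = 1269.6 s
P = E / t = 1.30968×10⁶ J / 1269.6 s = 1031.57 W
1031.57 W ÷ (1.35582 W/ft·lbf/s) = 760.846 ft·lbf/s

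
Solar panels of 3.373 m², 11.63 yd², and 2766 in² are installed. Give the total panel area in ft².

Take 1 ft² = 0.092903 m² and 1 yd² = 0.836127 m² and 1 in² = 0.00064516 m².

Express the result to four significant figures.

160.2 ft²

3.373 m² (already m²)
11.63 yd² × 0.836127 = 9.72416 m²
2766 in² × 0.00064516 = 1.78451 m²
Combined: 3.373 + 9.72416 + 1.78451 = 14.8817 m²
In ft²: 14.8817 / 0.092903 = 160.185 ft²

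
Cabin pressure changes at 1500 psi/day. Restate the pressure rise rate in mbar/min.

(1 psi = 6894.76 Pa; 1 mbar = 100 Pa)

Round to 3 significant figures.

71.8 mbar/min

1500 psi/day × 6894.76 Pa/psi ÷ 86400 s/day = 119.701 Pa/s
119.701 Pa/s ÷ 100 Pa/mbar × 60 s/min = 71.8206 mbar/min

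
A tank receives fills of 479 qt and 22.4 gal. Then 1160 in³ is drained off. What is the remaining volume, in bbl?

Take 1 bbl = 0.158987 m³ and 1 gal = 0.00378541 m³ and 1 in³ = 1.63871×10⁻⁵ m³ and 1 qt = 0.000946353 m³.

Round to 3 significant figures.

3.26 bbl

479 qt × 0.000946353 = 0.453303 m³
22.4 gal × 0.00378541 = 0.0847932 m³
1160 in³ × 1.63871×10⁻⁵ = 0.019009 m³
Result: 0.453303 + 0.0847932 − 0.019009 = 0.519087 m³
In bbl: 0.519087 / 0.158987 = 3.26497 bbl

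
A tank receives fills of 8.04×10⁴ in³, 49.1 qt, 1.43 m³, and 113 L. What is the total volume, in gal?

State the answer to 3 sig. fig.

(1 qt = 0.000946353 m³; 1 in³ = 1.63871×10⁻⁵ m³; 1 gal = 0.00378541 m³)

8.04×10⁴ in³ × 1.63871×10⁻⁵ = 1.31752 m³
49.1 qt × 0.000946353 = 0.0464659 m³
1.43 m³ (already m³)
113 L × 0.001 = 0.113 m³
Sum: 1.31752 + 0.0464659 + 1.43 + 0.113 = 2.90699 m³
In gal: 2.90699 / 0.00378541 = 767.946 gal

768 gal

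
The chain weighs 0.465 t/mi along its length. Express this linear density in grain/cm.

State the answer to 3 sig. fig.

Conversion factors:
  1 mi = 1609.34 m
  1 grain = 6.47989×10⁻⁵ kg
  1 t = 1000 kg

0.465 t/mi × 1000 kg/t ÷ 1609.34 m/mi = 0.288938 kg/m
0.288938 kg/m ÷ 6.47989×10⁻⁵ kg/grain × 0.01 m/cm = 44.59 grain/cm

44.6 grain/cm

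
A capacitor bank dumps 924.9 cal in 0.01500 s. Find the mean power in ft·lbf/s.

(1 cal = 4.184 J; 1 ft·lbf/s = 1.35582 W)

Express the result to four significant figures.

924.9 cal × 4.184 → 3869.78 J
P = E / t = 3869.78 J / 0.015 s = 257985 W
257985 W ÷ (1.35582 W/ft·lbf/s) = 190280 ft·lbf/s

1.903×10⁵ ft·lbf/s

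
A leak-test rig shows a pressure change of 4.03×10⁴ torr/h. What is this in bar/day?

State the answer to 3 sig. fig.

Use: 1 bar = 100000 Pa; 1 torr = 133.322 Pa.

1290 bar/day

4.03×10⁴ torr/h × 133.322 Pa/torr ÷ 3600 s/h = 1492.47 Pa/s
1492.47 Pa/s ÷ 100000 Pa/bar × 86400 s/day = 1289.49 bar/day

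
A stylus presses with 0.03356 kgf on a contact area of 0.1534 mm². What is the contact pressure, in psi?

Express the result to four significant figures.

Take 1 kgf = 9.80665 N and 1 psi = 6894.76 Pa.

311.2 psi

0.03356 kgf × 9.80665 → 0.329111 N
0.1534 mm² × 10⁻⁶ → 1.534×10⁻⁷ m²
P = F / A = 0.329111 N / 1.534×10⁻⁷ m² = 2.14544×10⁶ Pa
2.14544×10⁶ Pa ÷ (6894.76 Pa/psi) = 311.17 psi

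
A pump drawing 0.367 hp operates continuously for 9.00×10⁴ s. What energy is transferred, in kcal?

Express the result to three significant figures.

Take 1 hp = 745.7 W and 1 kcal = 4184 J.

0.367 hp × 745.7 = 273.672 W
E = P × t = 273.672 W × 90000 s = 2.46305×10⁷ J
2.46305×10⁷ J ÷ (4184 J/kcal) = 5886.83 kcal

5890 kcal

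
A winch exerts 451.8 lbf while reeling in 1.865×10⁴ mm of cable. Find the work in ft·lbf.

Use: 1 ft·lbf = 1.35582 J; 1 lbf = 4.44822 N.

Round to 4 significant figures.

451.8 lbf × 4.44822 = 2009.71 N
1.865×10⁴ mm × 0.001 = 18.65 m
W = F × d = 2009.71 N × 18.65 m = 37481.1 J
37481.1 J ÷ (1.35582 J/ft·lbf) = 27644.6 ft·lbf

2.764×10⁴ ft·lbf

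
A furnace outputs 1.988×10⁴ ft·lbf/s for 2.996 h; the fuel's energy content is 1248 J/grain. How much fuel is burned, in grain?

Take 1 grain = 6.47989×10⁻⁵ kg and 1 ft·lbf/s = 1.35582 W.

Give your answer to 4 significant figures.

2.329×10⁵ grain

1.988×10⁴ ft·lbf/s → 26953.7 W
2.996 h → 10785.6 s
E = P × t = 26953.7 × 10785.6 = 2.90712×10⁸ J
1248 J/grain → 1.92596×10⁷ J/kg
m = E / e_s = 2.90712×10⁸ / 1.92596×10⁷ = 15.0944 kg
In grain: 15.0944 / 6.47989×10⁻⁵ = 232942 grain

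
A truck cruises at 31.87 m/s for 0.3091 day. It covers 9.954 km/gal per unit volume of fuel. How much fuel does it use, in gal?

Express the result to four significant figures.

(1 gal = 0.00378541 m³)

0.3091 day → 26706.2 s
d = v × t = 31.87 × 26706.2 = 851127 m
9.954 km/gal → 2.62957×10⁶ m/m³
V = d / (distance per unit fuel) = 851127 / 2.62957×10⁶ = 0.323675 m³
In gal: 0.323675 / 0.00378541 = 85.5059 gal

85.51 gal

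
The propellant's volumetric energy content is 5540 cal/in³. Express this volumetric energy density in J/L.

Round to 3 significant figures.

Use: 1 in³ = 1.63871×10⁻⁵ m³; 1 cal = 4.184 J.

1.41×10⁶ J/L

5540 cal/in³ × 4.184 J/cal ÷ 1.63871×10⁻⁵ m³/in³ = 1.41449×10⁹ J/m³
1.41449×10⁹ J/m³ × 0.001 m³/L = 1.41449×10⁶ J/L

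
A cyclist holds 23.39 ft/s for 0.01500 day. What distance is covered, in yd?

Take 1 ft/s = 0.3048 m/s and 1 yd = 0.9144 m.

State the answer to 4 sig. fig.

1.010×10⁴ yd

23.39 ft/s × 0.3048 → 7.12927 m/s
0.01500 day × 86400 → 1296 s
d = v × t = 7.12927 m/s × 1296 s = 9239.53 m
9239.53 m ÷ (0.9144 m/yd) = 10104.5 yd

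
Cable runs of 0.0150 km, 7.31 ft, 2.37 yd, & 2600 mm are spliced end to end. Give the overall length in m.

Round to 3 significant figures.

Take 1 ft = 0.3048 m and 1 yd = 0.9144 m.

0.0150 km × 1000 → 15 m
7.31 ft × 0.3048 → 2.22809 m
2.37 yd × 0.9144 → 2.16713 m
2600 mm × 0.001 → 2.6 m
Sum: 15 + 2.22809 + 2.16713 + 2.6 = 21.9952 m

22.0 m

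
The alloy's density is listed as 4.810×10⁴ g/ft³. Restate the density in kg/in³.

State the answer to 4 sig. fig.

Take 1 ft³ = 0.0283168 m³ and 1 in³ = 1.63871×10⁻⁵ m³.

0.02784 kg/in³

4.810×10⁴ g/ft³ × 0.001 kg/g ÷ 0.0283168 m³/ft³ = 1698.64 kg/m³
1698.64 kg/m³ × 1.63871×10⁻⁵ m³/in³ = 0.0278358 kg/in³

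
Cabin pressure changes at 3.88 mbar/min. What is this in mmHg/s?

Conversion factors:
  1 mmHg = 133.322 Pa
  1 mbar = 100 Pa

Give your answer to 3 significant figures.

3.88 mbar/min × 100 Pa/mbar ÷ 60 s/min = 6.46667 Pa/s
6.46667 Pa/s ÷ 133.322 Pa/mmHg = 0.0485041 mmHg/s

0.0485 mmHg/s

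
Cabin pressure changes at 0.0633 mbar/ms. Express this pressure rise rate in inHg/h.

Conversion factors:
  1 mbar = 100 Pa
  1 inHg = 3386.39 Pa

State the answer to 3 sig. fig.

6730 inHg/h

0.0633 mbar/ms × 100 Pa/mbar ÷ 0.001 s/ms = 6330 Pa/s
6330 Pa/s ÷ 3386.39 Pa/inHg × 3600 s/h = 6729.29 inHg/h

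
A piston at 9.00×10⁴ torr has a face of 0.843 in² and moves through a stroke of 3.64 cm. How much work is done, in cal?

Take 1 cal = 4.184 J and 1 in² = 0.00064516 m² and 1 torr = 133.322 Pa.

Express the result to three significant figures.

9.00×10⁴ torr → 1.1999×10⁷ Pa
0.843 in² → 5.4387×10⁻⁴ m²
F = P × A = 1.1999×10⁷ × 5.4387×10⁻⁴ = 6525.9 N
3.64 cm → 0.0364 m
W = F × d = 6525.9 × 0.0364 = 237.543 J
In cal: 237.543 / 4.184 = 56.7741 cal

56.8 cal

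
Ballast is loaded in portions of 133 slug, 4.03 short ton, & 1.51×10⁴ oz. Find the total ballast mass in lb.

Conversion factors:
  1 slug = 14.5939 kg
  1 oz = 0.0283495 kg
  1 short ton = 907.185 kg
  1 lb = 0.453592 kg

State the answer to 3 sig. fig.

133 slug × 14.5939 = 1940.99 kg
4.03 short ton × 907.185 = 3655.96 kg
1.51×10⁴ oz × 0.0283495 = 428.077 kg
Combined: 1940.99 + 3655.96 + 428.077 = 6025.03 kg
In lb: 6025.03 / 0.453592 = 13282.9 lb

1.33×10⁴ lb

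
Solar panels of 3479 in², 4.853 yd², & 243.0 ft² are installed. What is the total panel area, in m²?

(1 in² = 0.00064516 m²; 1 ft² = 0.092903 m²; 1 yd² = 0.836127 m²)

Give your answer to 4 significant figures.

3479 in² × 0.00064516 → 2.24451 m²
4.853 yd² × 0.836127 → 4.05772 m²
243.0 ft² × 0.092903 → 22.5754 m²
Sum: 2.24451 + 4.05772 + 22.5754 = 28.8776 m²

28.88 m²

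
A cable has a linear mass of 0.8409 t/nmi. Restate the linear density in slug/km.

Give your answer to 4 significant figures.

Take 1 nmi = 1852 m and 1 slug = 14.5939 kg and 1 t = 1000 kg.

0.8409 t/nmi × 1000 kg/t ÷ 1852 m/nmi = 0.45405 kg/m
0.45405 kg/m ÷ 14.5939 kg/slug × 1000 m/km = 31.1123 slug/km

31.11 slug/km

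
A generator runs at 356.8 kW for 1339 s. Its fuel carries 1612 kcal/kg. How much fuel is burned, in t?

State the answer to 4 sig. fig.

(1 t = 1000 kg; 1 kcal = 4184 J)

0.07084 t

356.8 kW → 356800 W
E = P × t = 356800 × 1339 = 4.77755×10⁸ J
1612 kcal/kg → 6.74461×10⁶ J/kg
m = E / e_s = 4.77755×10⁸ / 6.74461×10⁶ = 70.8351 kg
In t: 70.8351 / 1000 = 0.0708351 t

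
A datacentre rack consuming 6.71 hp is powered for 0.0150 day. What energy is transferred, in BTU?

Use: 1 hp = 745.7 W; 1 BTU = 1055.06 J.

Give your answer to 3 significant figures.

6150 BTU

6.71 hp × 745.7 → 5003.65 W
0.0150 day × 86400 → 1296 s
E = P × t = 5003.65 W × 1296 s = 6.48473×10⁶ J
6.48473×10⁶ J ÷ (1055.06 J/BTU) = 6146.31 BTU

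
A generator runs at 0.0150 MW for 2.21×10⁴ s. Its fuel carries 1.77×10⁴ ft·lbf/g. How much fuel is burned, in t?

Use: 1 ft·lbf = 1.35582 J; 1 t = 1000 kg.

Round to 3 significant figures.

0.0150 MW → 15000 W
E = P × t = 15000 × 22100 = 3.315×10⁸ J
1.77×10⁴ ft·lbf/g → 2.3998×10⁷ J/kg
m = E / e_s = 3.315×10⁸ / 2.3998×10⁷ = 13.8137 kg
In t: 13.8137 / 1000 = 0.0138137 t

0.0138 t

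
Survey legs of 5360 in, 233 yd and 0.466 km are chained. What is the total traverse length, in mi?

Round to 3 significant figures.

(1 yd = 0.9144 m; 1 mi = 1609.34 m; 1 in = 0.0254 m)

5360 in × 0.0254 = 136.144 m
233 yd × 0.9144 = 213.055 m
0.466 km × 1000 = 466 m
Combined: 136.144 + 213.055 + 466 = 815.199 m
In mi: 815.199 / 1609.34 = 0.506542 mi

0.507 mi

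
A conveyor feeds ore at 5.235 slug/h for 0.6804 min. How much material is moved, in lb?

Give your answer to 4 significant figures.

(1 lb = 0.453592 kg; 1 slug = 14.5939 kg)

5.235 slug/h → 0.021222 kg/s
0.6804 min → 40.824 s
m = ṁ × t = 0.021222 × 40.824 = 0.866367 kg
In lb: 0.866367 / 0.453592 = 1.91001 lb

1.910 lb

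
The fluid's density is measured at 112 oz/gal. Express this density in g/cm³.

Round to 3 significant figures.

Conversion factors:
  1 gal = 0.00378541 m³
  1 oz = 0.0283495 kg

0.839 g/cm³

112 oz/gal × 0.0283495 kg/oz ÷ 0.00378541 m³/gal = 838.785 kg/m³
838.785 kg/m³ ÷ 0.001 kg/g × 10⁻⁶ m³/cm³ = 0.838785 g/cm³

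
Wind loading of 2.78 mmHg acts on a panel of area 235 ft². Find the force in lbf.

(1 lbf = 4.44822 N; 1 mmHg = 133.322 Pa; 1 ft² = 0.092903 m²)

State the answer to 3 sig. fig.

2.78 mmHg × 133.322 → 370.635 Pa
235 ft² × 0.092903 → 21.8322 m²
F = P × A = 370.635 Pa × 21.8322 m² = 8091.78 N
8091.78 N ÷ (4.44822 N/lbf) = 1819.11 lbf

1820 lbf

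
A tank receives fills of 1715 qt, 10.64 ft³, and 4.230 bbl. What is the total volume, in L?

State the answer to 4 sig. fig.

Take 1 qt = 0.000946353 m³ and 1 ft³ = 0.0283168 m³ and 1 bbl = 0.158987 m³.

1715 qt × 0.000946353 = 1.623 m³
10.64 ft³ × 0.0283168 = 0.301291 m³
4.230 bbl × 0.158987 = 0.672515 m³
Sum: 1.623 + 0.301291 + 0.672515 = 2.59681 m³
In L: 2.59681 / 0.001 = 2596.81 L

2597 L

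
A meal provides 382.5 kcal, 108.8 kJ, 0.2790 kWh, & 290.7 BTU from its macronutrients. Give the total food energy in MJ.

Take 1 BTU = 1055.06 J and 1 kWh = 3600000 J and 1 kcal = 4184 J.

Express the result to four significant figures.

3.020 MJ

382.5 kcal × 4184 = 1.60038×10⁶ J
108.8 kJ × 1000 = 108800 J
0.2790 kWh × 3600000 = 1.0044×10⁶ J
290.7 BTU × 1055.06 = 306706 J
Combined: 1.60038×10⁶ + 108800 + 1.0044×10⁶ + 306706 = 3.02029×10⁶ J
In MJ: 3.02029×10⁶ / 1000000 = 3.02029 MJ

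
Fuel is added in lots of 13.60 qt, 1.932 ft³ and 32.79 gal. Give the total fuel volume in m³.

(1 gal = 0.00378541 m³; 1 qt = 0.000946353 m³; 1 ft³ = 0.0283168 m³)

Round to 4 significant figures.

13.60 qt × 0.000946353 = 0.0128704 m³
1.932 ft³ × 0.0283168 = 0.0547081 m³
32.79 gal × 0.00378541 = 0.124124 m³
Combined: 0.0128704 + 0.0547081 + 0.124124 = 0.191702 m³

0.1917 m³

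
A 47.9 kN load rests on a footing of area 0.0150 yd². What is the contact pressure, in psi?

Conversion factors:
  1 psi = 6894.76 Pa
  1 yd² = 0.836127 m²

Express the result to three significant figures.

554 psi

47.9 kN × 1000 → 47900 N
0.0150 yd² × 0.836127 → 0.0125419 m²
P = F / A = 47900 N / 0.0125419 m² = 3.8192×10⁶ Pa
3.8192×10⁶ Pa ÷ (6894.76 Pa/psi) = 553.928 psi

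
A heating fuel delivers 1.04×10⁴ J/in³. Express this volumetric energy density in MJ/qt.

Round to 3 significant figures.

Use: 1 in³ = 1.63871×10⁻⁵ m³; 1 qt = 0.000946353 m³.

0.601 MJ/qt

1.04×10⁴ J/in³ ÷ 1.63871×10⁻⁵ m³/in³ = 6.34646×10⁸ J/m³
6.34646×10⁸ J/m³ ÷ 1000000 J/MJ × 0.000946353 m³/qt = 0.600599 MJ/qt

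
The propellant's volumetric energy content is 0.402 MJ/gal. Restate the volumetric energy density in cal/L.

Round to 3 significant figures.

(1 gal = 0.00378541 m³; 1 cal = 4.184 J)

2.54×10⁴ cal/L

0.402 MJ/gal × 1000000 J/MJ ÷ 0.00378541 m³/gal = 1.06197×10⁸ J/m³
1.06197×10⁸ J/m³ ÷ 4.184 J/cal × 0.001 m³/L = 25381.7 cal/L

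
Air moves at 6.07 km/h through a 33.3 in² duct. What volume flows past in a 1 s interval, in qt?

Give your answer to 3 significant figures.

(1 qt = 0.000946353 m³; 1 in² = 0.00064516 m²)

6.07 km/h × (1/3.6) → 1.68611 m/s
33.3 in² × 0.00064516 → 0.0214838 m²
V = v × A × t = 1.68611 m/s × 0.0214838 m² × 1 s = 0.0362241 m³
0.0362241 m³ ÷ (0.000946353 m³/qt) = 38.2776 qt

38.3 qt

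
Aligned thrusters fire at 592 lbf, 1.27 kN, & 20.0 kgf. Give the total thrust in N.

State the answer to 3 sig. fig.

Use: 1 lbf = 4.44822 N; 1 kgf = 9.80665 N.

4100 N

592 lbf × 4.44822 = 2633.35 N
1.27 kN × 1000 = 1270 N
20.0 kgf × 9.80665 = 196.133 N
Total: 2633.35 + 1270 + 196.133 = 4099.48 N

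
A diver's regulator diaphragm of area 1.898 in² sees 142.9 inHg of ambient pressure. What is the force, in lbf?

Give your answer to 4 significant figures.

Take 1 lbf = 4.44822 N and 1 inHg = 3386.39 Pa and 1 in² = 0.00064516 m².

133.2 lbf

142.9 inHg × 3386.39 → 483915 Pa
1.898 in² × 0.00064516 → 0.00122451 m²
F = P × A = 483915 Pa × 0.00122451 m² = 592.559 N
592.559 N ÷ (4.44822 N/lbf) = 133.213 lbf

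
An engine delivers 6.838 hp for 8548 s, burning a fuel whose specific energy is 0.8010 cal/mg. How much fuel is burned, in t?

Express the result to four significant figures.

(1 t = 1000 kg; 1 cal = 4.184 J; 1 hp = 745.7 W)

0.01301 t

6.838 hp → 5099.1 W
E = P × t = 5099.1 × 8548 = 4.35871×10⁷ J
0.8010 cal/mg → 3.35138×10⁶ J/kg
m = E / e_s = 4.35871×10⁷ / 3.35138×10⁶ = 13.0057 kg
In t: 13.0057 / 1000 = 0.0130057 t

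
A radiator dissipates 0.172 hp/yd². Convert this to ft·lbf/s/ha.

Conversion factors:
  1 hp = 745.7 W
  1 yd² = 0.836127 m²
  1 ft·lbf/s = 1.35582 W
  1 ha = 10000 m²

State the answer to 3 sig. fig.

1.13×10⁶ ft·lbf/s/ha

0.172 hp/yd² × 745.7 W/hp ÷ 0.836127 m²/yd² = 153.398 W/m²
153.398 W/m² ÷ 1.35582 W/ft·lbf/s × 10000 m²/ha = 1.1314×10⁶ ft·lbf/s/ha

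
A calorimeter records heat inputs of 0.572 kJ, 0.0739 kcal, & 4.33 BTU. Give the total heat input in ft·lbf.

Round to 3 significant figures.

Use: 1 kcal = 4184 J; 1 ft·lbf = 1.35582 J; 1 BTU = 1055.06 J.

4020 ft·lbf

0.572 kJ × 1000 = 572 J
0.0739 kcal × 4184 = 309.198 J
4.33 BTU × 1055.06 = 4568.41 J
Combined: 572 + 309.198 + 4568.41 = 5449.61 J
In ft·lbf: 5449.61 / 1.35582 = 4019.42 ft·lbf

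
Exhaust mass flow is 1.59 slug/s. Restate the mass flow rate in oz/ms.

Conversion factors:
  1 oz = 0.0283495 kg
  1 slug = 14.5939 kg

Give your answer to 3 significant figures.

1.59 slug/s × 14.5939 kg/slug = 23.2043 kg/s
23.2043 kg/s ÷ 0.0283495 kg/oz × 0.001 s/ms = 0.818508 oz/ms

0.819 oz/ms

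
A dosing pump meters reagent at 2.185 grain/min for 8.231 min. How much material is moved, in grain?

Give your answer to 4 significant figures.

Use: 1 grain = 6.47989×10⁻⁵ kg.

2.185 grain/min → 2.35976×10⁻⁶ kg/s
8.231 min → 493.86 s
m = ṁ × t = 2.35976×10⁻⁶ × 493.86 = 0.00116539 kg
In grain: 0.00116539 / 6.47989×10⁻⁵ = 17.9847 grain

17.98 grain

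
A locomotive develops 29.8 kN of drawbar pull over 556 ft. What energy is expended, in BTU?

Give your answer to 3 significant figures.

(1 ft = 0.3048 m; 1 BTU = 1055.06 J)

4790 BTU

29.8 kN × 1000 → 29800 N
556 ft × 0.3048 → 169.469 m
W = F × d = 29800 N × 169.469 m = 5.05018×10⁶ J
5.05018×10⁶ J ÷ (1055.06 J/BTU) = 4786.63 BTU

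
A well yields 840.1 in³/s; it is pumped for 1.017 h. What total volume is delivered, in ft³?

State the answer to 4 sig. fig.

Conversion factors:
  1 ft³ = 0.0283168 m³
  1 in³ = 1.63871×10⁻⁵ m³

840.1 in³/s → 0.0137668 m³/s
1.017 h → 3661.2 s
V = Q × t = 0.0137668 × 3661.2 = 50.403 m³
In ft³: 50.403 / 0.0283168 = 1779.97 ft³

1780 ft³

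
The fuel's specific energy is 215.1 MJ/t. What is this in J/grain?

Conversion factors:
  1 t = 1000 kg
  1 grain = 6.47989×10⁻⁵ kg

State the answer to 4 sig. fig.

215.1 MJ/t × 1000000 J/MJ ÷ 1000 kg/t = 215100 J/kg
215100 J/kg × 6.47989×10⁻⁵ kg/grain = 13.9382 J/grain

13.94 J/grain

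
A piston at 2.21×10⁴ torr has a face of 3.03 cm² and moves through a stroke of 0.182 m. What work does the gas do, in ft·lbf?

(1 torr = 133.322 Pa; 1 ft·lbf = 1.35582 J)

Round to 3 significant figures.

2.21×10⁴ torr → 2.94642×10⁶ Pa
3.03 cm² → 3.03×10⁻⁴ m²
F = P × A = 2.94642×10⁶ × 3.03×10⁻⁴ = 892.765 N
W = F × d = 892.765 × 0.182 = 162.483 J
In ft·lbf: 162.483 / 1.35582 = 119.841 ft·lbf

120 ft·lbf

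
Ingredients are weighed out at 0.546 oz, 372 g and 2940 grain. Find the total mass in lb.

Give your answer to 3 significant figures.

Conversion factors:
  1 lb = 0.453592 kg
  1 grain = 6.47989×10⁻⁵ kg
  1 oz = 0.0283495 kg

1.27 lb

0.546 oz × 0.0283495 = 0.0154788 kg
372 g × 0.001 = 0.372 kg
2940 grain × 6.47989×10⁻⁵ = 0.190509 kg
Combined: 0.0154788 + 0.372 + 0.190509 = 0.577988 kg
In lb: 0.577988 / 0.453592 = 1.27425 lb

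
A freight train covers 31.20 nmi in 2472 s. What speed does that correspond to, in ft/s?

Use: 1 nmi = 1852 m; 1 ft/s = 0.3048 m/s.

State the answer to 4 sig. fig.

76.69 ft/s

31.20 nmi × 1852 → 57782.4 m
v = d / t = 57782.4 m / 2472 s = 23.3748 m/s
23.3748 m/s ÷ (0.3048 m/s/ft/s) = 76.689 ft/s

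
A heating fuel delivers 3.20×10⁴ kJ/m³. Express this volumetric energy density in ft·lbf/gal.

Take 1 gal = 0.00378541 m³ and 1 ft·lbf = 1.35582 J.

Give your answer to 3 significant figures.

8.93×10⁴ ft·lbf/gal

3.20×10⁴ kJ/m³ × 1000 J/kJ = 3.2×10⁷ J/m³
3.2×10⁷ J/m³ ÷ 1.35582 J/ft·lbf × 0.00378541 m³/gal = 89343.1 ft·lbf/gal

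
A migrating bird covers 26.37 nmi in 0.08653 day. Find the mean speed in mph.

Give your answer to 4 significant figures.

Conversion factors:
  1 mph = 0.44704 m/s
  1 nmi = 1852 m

14.61 mph

26.37 nmi × 1852 = 48837.2 m
0.08653 day × 86400 = 7476.19 s
v = d / t = 48837.2 m / 7476.19 s = 6.53236 m/s
6.53236 m/s ÷ (0.44704 m/s/mph) = 14.6125 mph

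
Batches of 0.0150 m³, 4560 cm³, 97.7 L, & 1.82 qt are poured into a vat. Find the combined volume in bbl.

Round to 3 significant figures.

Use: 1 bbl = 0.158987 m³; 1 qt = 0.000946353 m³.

0.0150 m³ (already m³)
4560 cm³ × 10⁻⁶ → 0.00456 m³
97.7 L × 0.001 → 0.0977 m³
1.82 qt × 0.000946353 → 0.00172236 m³
Combined: 0.015 + 0.00456 + 0.0977 + 0.00172236 = 0.118982 m³
In bbl: 0.118982 / 0.158987 = 0.748376 bbl

0.748 bbl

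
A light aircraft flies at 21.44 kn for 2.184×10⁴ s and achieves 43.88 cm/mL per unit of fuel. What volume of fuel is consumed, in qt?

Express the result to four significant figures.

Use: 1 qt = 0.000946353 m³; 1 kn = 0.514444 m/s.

580.1 qt

21.44 kn → 11.0297 m/s
d = v × t = 11.0297 × 21840 = 240889 m
43.88 cm/mL → 438800 m/m³
V = d / (distance per unit fuel) = 240889 / 438800 = 0.548972 m³
In qt: 0.548972 / 0.000946353 = 580.092 qt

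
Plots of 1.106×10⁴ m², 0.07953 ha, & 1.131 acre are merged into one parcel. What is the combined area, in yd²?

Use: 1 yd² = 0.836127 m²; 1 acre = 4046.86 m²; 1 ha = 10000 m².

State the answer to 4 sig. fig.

1.965×10⁴ yd²

1.106×10⁴ m² (already m²)
0.07953 ha × 10000 = 795.3 m²
1.131 acre × 4046.86 = 4577 m²
Total: 11060 + 795.3 + 4577 = 16432.3 m²
In yd²: 16432.3 / 0.836127 = 19652.9 yd²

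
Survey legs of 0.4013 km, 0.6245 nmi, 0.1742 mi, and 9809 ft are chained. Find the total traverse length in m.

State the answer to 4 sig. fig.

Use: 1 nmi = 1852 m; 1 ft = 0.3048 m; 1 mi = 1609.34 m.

4828 m

0.4013 km × 1000 = 401.3 m
0.6245 nmi × 1852 = 1156.57 m
0.1742 mi × 1609.34 = 280.347 m
9809 ft × 0.3048 = 2989.78 m
Total: 401.3 + 1156.57 + 280.347 + 2989.78 = 4828 m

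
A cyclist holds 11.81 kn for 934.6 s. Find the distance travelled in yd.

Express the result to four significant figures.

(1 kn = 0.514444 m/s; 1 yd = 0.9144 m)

11.81 kn × 0.514444 → 6.07558 m/s
d = v × t = 6.07558 m/s × 934.6 s = 5678.24 m
5678.24 m ÷ (0.9144 m/yd) = 6209.8 yd

6210 yd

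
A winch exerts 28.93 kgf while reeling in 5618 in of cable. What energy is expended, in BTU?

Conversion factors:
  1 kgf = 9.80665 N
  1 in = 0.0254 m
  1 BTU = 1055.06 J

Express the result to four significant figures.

38.37 BTU

28.93 kgf × 9.80665 → 283.706 N
5618 in × 0.0254 → 142.697 m
W = F × d = 283.706 N × 142.697 m = 40484 J
40484 J ÷ (1055.06 J/BTU) = 38.3713 BTU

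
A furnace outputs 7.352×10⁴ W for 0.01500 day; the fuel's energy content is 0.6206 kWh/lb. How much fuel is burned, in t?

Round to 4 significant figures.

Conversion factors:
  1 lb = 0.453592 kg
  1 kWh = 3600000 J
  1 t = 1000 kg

0.01934 t

0.01500 day → 1296 s
E = P × t = 73520 × 1296 = 9.52819×10⁷ J
0.6206 kWh/lb → 4.92548×10⁶ J/kg
m = E / e_s = 9.52819×10⁷ / 4.92548×10⁶ = 19.3447 kg
In t: 19.3447 / 1000 = 0.0193447 t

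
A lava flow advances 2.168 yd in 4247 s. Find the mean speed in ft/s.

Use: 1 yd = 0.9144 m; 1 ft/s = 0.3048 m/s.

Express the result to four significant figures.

0.001531 ft/s

2.168 yd × 0.9144 → 1.98242 m
v = d / t = 1.98242 m / 4247 s = 4.66781×10⁻⁴ m/s
4.66781×10⁻⁴ m/s ÷ (0.3048 m/s/ft/s) = 0.00153143 ft/s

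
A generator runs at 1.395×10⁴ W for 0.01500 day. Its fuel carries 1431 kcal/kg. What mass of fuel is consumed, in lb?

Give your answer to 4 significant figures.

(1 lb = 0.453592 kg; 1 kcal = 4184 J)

0.01500 day → 1296 s
E = P × t = 13950 × 1296 = 1.80792×10⁷ J
1431 kcal/kg → 5.9873×10⁶ J/kg
m = E / e_s = 1.80792×10⁷ / 5.9873×10⁶ = 3.01959 kg
In lb: 3.01959 / 0.453592 = 6.65706 lb

6.657 lb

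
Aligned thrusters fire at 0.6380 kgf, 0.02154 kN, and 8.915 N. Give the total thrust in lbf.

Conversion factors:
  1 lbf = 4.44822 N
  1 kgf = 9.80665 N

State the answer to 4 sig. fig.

0.6380 kgf × 9.80665 = 6.25664 N
0.02154 kN × 1000 = 21.54 N
8.915 N (already N)
Sum: 6.25664 + 21.54 + 8.915 = 36.7116 N
In lbf: 36.7116 / 4.44822 = 8.2531 lbf

8.253 lbf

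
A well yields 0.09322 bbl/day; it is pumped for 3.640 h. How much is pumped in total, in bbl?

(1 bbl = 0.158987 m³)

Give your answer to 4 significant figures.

0.09322 bbl/day → 1.71537×10⁻⁷ m³/s
3.640 h → 13104 s
V = Q × t = 1.71537×10⁻⁷ × 13104 = 0.00224782 m³
In bbl: 0.00224782 / 0.158987 = 0.0141384 bbl

0.01414 bbl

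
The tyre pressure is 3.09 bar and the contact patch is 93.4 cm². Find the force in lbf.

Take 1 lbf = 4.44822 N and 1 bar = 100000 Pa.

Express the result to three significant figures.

649 lbf

3.09 bar × 100000 = 309000 Pa
93.4 cm² × 0.0001 = 0.00934 m²
F = P × A = 309000 Pa × 0.00934 m² = 2886.06 N
2886.06 N ÷ (4.44822 N/lbf) = 648.812 lbf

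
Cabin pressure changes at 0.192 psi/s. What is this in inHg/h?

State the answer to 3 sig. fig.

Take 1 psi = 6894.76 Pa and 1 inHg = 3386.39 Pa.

1410 inHg/h

0.192 psi/s × 6894.76 Pa/psi = 1323.79 Pa/s
1323.79 Pa/s ÷ 3386.39 Pa/inHg × 3600 s/h = 1407.29 inHg/h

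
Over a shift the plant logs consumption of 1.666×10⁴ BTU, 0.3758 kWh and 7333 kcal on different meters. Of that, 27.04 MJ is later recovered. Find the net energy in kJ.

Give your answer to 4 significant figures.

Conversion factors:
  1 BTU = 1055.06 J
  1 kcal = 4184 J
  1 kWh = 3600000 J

1.666×10⁴ BTU × 1055.06 = 1.75773×10⁷ J
0.3758 kWh × 3600000 = 1.35288×10⁶ J
7333 kcal × 4184 = 3.06813×10⁷ J
27.04 MJ × 1000000 = 2.704×10⁷ J
Result: 1.75773×10⁷ + 1.35288×10⁶ + 3.06813×10⁷ − 2.704×10⁷ = 2.25715×10⁷ J
In kJ: 2.25715×10⁷ / 1000 = 22571.5 kJ

2.257×10⁴ kJ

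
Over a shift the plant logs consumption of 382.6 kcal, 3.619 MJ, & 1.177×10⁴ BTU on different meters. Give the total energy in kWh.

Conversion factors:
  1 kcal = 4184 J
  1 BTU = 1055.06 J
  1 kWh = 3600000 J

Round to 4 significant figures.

382.6 kcal × 4184 → 1.6008×10⁶ J
3.619 MJ × 1000000 → 3.619×10⁶ J
1.177×10⁴ BTU × 1055.06 → 1.24181×10⁷ J
Total: 1.6008×10⁶ + 3.619×10⁶ + 1.24181×10⁷ = 1.76379×10⁷ J
In kWh: 1.76379×10⁷ / 3600000 = 4.89942 kWh

4.899 kWh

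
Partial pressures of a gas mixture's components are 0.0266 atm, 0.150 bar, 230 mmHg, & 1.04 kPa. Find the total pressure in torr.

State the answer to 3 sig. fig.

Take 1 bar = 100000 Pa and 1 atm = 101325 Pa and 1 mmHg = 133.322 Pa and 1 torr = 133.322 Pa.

0.0266 atm × 101325 = 2695.24 Pa
0.150 bar × 100000 = 15000 Pa
230 mmHg × 133.322 = 30664.1 Pa
1.04 kPa × 1000 = 1040 Pa
Total: 2695.24 + 15000 + 30664.1 + 1040 = 49399.3 Pa
In torr: 49399.3 / 133.322 = 370.526 torr

371 torr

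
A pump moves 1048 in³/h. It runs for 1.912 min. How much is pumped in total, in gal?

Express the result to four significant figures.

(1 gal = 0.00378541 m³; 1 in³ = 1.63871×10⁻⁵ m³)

1048 in³/h → 4.77047×10⁻⁶ m³/s
1.912 min → 114.72 s
V = Q × t = 4.77047×10⁻⁶ × 114.72 = 5.47268×10⁻⁴ m³
In gal: 5.47268×10⁻⁴ / 0.00378541 = 0.144573 gal

0.1446 gal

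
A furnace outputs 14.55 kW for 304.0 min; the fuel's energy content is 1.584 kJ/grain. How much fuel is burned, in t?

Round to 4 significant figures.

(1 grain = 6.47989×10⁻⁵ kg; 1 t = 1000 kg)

14.55 kW → 14550 W
304.0 min → 18240 s
E = P × t = 14550 × 18240 = 2.65392×10⁸ J
1.584 kJ/grain → 2.44449×10⁷ J/kg
m = E / e_s = 2.65392×10⁸ / 2.44449×10⁷ = 10.8567 kg
In t: 10.8567 / 1000 = 0.0108567 t

0.01086 t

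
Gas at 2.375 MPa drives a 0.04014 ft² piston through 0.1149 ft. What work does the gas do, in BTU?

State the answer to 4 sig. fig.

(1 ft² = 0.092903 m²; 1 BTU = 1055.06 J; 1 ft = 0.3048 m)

0.2940 BTU

2.375 MPa → 2.375×10⁶ Pa
0.04014 ft² → 0.00372913 m²
F = P × A = 2.375×10⁶ × 0.00372913 = 8856.68 N
0.1149 ft → 0.0350215 m
W = F × d = 8856.68 × 0.0350215 = 310.174 J
In BTU: 310.174 / 1055.06 = 0.293987 BTU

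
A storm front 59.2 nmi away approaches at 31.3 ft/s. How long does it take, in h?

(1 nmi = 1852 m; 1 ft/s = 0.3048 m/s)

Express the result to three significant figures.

3.19 h

59.2 nmi × 1852 = 109638 m
31.3 ft/s × 0.3048 = 9.54024 m/s
t = d / v = 109638 m / 9.54024 m/s = 11492.2 s
11492.2 s ÷ (3600 s/h) = 3.19228 h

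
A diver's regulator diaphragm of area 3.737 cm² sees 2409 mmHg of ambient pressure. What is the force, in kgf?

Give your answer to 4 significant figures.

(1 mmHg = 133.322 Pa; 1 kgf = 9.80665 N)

12.24 kgf

2409 mmHg × 133.322 → 321173 Pa
3.737 cm² × 0.0001 → 3.737×10⁻⁴ m²
F = P × A = 321173 Pa × 3.737×10⁻⁴ m² = 120.022 N
120.022 N ÷ (9.80665 N/kgf) = 12.2388 kgf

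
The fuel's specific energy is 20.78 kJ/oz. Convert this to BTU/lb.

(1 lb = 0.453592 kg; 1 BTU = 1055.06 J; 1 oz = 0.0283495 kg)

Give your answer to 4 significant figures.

315.1 BTU/lb

20.78 kJ/oz × 1000 J/kJ ÷ 0.0283495 kg/oz = 732994 J/kg
732994 J/kg ÷ 1055.06 J/BTU × 0.453592 kg/lb = 315.129 BTU/lb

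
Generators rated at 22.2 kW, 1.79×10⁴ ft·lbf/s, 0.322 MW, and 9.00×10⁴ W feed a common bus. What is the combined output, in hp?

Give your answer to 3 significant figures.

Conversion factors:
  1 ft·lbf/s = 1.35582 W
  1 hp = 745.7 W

22.2 kW × 1000 → 22200 W
1.79×10⁴ ft·lbf/s × 1.35582 → 24269.2 W
0.322 MW × 1000000 → 322000 W
9.00×10⁴ W (already W)
Total: 22200 + 24269.2 + 322000 + 90000 = 458469 W
In hp: 458469 / 745.7 = 614.817 hp

615 hp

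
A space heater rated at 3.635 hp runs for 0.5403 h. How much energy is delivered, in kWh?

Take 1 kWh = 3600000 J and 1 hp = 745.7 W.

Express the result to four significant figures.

3.635 hp × 745.7 = 2710.62 W
0.5403 h × 3600 = 1945.08 s
E = P × t = 2710.62 W × 1945.08 s = 5.27237×10⁶ J
5.27237×10⁶ J ÷ (3600000 J/kWh) = 1.46455 kWh

1.465 kWh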